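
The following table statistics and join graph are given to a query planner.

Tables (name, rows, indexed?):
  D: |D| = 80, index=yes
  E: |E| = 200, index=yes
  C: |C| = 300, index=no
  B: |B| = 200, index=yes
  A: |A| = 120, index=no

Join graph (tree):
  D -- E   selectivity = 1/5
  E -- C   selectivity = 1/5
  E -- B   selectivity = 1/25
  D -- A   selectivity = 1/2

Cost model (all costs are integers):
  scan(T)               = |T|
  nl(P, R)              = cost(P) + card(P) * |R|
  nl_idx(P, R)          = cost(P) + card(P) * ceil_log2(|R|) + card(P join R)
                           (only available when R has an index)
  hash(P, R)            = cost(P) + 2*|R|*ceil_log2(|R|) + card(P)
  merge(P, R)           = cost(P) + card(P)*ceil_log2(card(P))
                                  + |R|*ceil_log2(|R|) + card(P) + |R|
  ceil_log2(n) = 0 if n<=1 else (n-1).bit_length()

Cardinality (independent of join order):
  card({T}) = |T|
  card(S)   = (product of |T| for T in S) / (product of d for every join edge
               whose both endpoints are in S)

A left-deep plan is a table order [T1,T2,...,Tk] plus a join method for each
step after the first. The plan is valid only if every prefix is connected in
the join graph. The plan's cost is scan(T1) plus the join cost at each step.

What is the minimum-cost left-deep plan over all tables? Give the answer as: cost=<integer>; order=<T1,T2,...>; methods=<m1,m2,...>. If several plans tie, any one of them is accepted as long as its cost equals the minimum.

cost=1574800; order=B,E,D,A,C; methods=nl_idx,hash,hash,hash

Selinger DP (subsets sized 1..n):
  {D}: scan cost=80, card=80
  {E}: scan cost=200, card=200
  {C}: scan cost=300, card=300
  {B}: scan cost=200, card=200
  {A}: scan cost=120, card=120
  {DE}: card=3200; try (D,hash)→1520, (E,merge)→2520, (D,merge)→2640, (E,hash)→3360, (E,nl_idx)→3920, (D,nl_idx)→4800 …(+2); best=1520 via (D,hash)
  {AD}: card=4800; try (D,hash)→1360, (A,merge)→1680, (D,merge)→1720, (A,hash)→1840, (D,nl_idx)→5760, (A,nl)→9680 …(+1); best=1360 via (D,hash)
  {CE}: card=12000; try (E,hash)→3800, (C,merge)→5000, (E,merge)→5100, (C,hash)→5800, (E,nl_idx)→14700, (C,nl)→60200 …(+1); best=3800 via (E,hash)
  {BE}: card=1600; try (E,nl_idx)→3400, (B,nl_idx)→3400, (E,hash)→3600, (B,hash)→3600, (E,merge)→3800, (B,merge)→3800 …(+2); best=3400 via (E,nl_idx)
  {CDE}: card=192000; try (C,hash)→10120, (D,hash)→16920, (C,merge)→46120, (D,merge)→184440, (D,nl_idx)→279800, (C,nl)→961520 …(+1); best=10120 via (C,hash)
  {BDE}: card=25600; try (D,hash)→6120, (B,hash)→7920, (D,merge)→23240, (D,nl_idx)→40200, (B,merge)→44920, (B,nl_idx)→52720 …(+2); best=6120 via (D,hash)
  {ADE}: card=192000; try (A,hash)→6400, (E,hash)→9360, (A,merge)→44080, (E,merge)→70360, (E,nl_idx)→231760, (A,nl)→385520 …(+1); best=6400 via (A,hash)
  {BCE}: card=96000; try (C,hash)→10400, (B,hash)→19000, (C,merge)→25600, (B,merge)→185600, (B,nl_idx)→195800, (C,nl)→483400 …(+1); best=10400 via (C,hash)
  {BCDE}: card=1536000; try (C,hash)→37120, (D,hash)→107520, (B,hash)→205320, (C,merge)→418720, (D,merge)→1739040, (D,nl_idx)→2218400 …(+5); best=37120 via (C,hash)
  {ACDE}: card=11520000; try (C,hash)→203800, (A,hash)→203800, (C,merge)→3657400, (A,merge)→3659080, (A,nl)→23050120, (C,nl)→57606400; best=203800 via (C,hash)
  {ABDE}: card=1536000; try (A,hash)→33400, (B,hash)→201600, (A,merge)→416680, (A,nl)→3078120, (B,nl_idx)→3078400, (B,merge)→3656200 …(+1); best=33400 via (A,hash)
  {ABCDE}: card=92160000; try (C,hash)→1574800, (A,hash)→1574800, (B,hash)→11727000, (C,merge)→33828400, (A,merge)→33830080, (A,nl)→184357120 …(+4); best=1574800 via (C,hash)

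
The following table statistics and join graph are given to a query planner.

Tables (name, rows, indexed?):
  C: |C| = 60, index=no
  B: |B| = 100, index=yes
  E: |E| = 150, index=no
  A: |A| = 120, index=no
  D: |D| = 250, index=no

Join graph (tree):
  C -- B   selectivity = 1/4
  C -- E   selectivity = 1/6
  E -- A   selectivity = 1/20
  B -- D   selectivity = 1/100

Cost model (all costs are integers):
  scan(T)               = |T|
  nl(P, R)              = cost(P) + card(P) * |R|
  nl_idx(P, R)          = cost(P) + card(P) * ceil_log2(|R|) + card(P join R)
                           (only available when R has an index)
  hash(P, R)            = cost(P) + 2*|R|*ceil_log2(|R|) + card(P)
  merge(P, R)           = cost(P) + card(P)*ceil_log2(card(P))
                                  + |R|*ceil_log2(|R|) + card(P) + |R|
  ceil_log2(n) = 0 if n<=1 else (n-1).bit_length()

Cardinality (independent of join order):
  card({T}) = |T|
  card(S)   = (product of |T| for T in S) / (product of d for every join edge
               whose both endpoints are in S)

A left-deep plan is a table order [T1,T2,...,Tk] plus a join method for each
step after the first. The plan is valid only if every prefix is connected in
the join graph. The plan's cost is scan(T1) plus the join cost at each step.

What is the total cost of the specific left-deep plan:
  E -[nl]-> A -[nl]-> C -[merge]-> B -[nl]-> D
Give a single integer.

step 1: scan E: cost=150, card=150
step 2: join A via nl
    card(P join A) = 150*120/(20) = 900
    cost = 150 + 150*120 = 18150
step 3: join C via nl
    card(P join C) = 900*60/(6) = 9000
    cost = 18150 + 900*60 = 72150
step 4: join B via merge
    card(P join B) = 9000*100/(4) = 225000
    cost = 72150 + 9000*14 + 100*7 + 9000 + 100 = 207950
step 5: join D via nl
    card(P join D) = 225000*250/(100) = 562500
    cost = 207950 + 225000*250 = 56457950

56457950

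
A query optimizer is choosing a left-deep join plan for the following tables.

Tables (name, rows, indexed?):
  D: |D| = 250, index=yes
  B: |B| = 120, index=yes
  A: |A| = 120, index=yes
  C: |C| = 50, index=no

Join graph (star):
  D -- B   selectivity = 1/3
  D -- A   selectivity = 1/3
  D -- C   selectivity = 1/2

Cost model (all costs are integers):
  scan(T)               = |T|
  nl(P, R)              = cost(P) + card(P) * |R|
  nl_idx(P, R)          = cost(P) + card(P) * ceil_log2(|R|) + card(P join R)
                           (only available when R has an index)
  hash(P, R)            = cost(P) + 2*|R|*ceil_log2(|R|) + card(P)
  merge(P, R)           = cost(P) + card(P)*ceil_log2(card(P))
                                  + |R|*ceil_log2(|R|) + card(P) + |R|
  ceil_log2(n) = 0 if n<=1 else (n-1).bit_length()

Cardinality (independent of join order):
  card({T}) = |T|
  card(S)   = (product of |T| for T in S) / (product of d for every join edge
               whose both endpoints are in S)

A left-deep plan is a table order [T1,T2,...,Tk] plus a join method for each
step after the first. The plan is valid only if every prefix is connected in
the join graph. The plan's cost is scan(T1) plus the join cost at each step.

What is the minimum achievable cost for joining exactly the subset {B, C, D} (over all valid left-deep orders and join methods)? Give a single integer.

Selinger DP over subsets of {B,C,D}:
  {D}: scan cost=250, card=250
  {B}: scan cost=120, card=120
  {C}: scan cost=50, card=50
  {BD}: card=10000; try (B,hash)→2180, (D,merge)→3330, (B,merge)→3460, (D,hash)→4240, (D,nl_idx)→11080, (B,nl_idx)→12000 …(+2); best=2180 via (B,hash)
  {CD}: card=6250; try (C,hash)→1100, (D,merge)→2650, (C,merge)→2850, (D,hash)→4100, (D,nl_idx)→6700, (D,nl)→12550 …(+1); best=1100 via (C,hash)
  {BCD}: card=250000; try (B,hash)→9030, (C,hash)→12780, (B,merge)→89560, (C,merge)→152530, (B,nl_idx)→294850, (C,nl)→502180 …(+1); best=9030 via (B,hash)

9030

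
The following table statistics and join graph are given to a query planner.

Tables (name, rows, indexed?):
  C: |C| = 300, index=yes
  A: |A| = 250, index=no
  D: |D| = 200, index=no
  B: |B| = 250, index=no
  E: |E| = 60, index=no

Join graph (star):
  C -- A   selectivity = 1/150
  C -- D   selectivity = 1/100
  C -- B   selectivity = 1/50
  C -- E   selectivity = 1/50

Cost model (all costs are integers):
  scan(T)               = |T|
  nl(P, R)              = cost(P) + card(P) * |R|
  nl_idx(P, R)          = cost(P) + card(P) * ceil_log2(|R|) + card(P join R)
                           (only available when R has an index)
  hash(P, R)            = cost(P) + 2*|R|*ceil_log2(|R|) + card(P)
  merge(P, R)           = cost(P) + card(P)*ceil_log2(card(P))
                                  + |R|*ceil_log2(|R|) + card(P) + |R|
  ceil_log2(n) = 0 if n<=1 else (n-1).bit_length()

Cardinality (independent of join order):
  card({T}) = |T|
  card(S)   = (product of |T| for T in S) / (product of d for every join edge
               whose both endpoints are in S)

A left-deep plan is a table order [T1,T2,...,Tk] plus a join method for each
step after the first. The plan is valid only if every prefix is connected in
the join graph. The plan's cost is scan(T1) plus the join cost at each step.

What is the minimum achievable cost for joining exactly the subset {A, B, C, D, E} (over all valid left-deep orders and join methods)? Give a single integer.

13220

Selinger DP over subsets of {A,B,C,D,E}:
  {C}: scan cost=300, card=300
  {A}: scan cost=250, card=250
  {D}: scan cost=200, card=200
  {B}: scan cost=250, card=250
  {E}: scan cost=60, card=60
  {AC}: card=500; try (C,nl_idx)→3000, (A,hash)→4600, (C,merge)→5500, (A,merge)→5550, (C,hash)→5900, (C,nl)→75250 …(+1); best=3000 via (C,nl_idx)
  {CD}: card=600; try (C,nl_idx)→2600, (D,hash)→3800, (C,merge)→5000, (D,merge)→5100, (C,hash)→5800, (C,nl)→60200 …(+1); best=2600 via (C,nl_idx)
  {BC}: card=1500; try (C,nl_idx)→4000, (B,hash)→4600, (C,merge)→5500, (B,merge)→5550, (C,hash)→5900, (C,nl)→75250 …(+1); best=4000 via (C,nl_idx)
  {CE}: card=360; try (C,nl_idx)→960, (E,hash)→1320, (C,merge)→3480, (E,merge)→3720, (C,hash)→5520, (C,nl)→18060 …(+1); best=960 via (C,nl_idx)
  {ACD}: card=1000; try (D,hash)→6700, (A,hash)→7200, (D,merge)→9800, (A,merge)→11450, (D,nl)→103000, (A,nl)→152600; best=6700 via (D,hash)
  {ABC}: card=2500; try (B,hash)→7500, (A,hash)→9500, (B,merge)→10250, (A,merge)→24250, (B,nl)→128000, (A,nl)→379000; best=7500 via (B,hash)
  {ACE}: card=600; try (E,hash)→4220, (A,hash)→5320, (A,merge)→6810, (E,merge)→8420, (E,nl)→33000, (A,nl)→90960; best=4220 via (E,hash)
  {BCD}: card=3000; try (B,hash)→7200, (D,hash)→8700, (B,merge)→11450, (D,merge)→23800, (B,nl)→152600, (D,nl)→304000; best=7200 via (B,hash)
  {CDE}: card=720; try (E,hash)→3920, (D,hash)→4520, (D,merge)→6360, (E,merge)→9620, (E,nl)→38600, (D,nl)→72960; best=3920 via (E,hash)
  {BCE}: card=1800; try (B,hash)→5320, (E,hash)→6220, (B,merge)→6810, (E,merge)→22420, (B,nl)→90960, (E,nl)→94000; best=5320 via (B,hash)
  {ABCD}: card=5000; try (B,hash)→11700, (D,hash)→13200, (A,hash)→14200, (B,merge)→19950, (D,merge)→41800, (A,merge)→48450 …(+3); best=11700 via (B,hash)
  {ACDE}: card=1200; try (D,hash)→8020, (E,hash)→8420, (A,hash)→8640, (D,merge)→12620, (A,merge)→14090, (E,merge)→18120 …(+3); best=8020 via (D,hash)
  {ABCE}: card=3000; try (B,hash)→8820, (E,hash)→10720, (A,hash)→11120, (B,merge)→13070, (A,merge)→29170, (E,merge)→40420 …(+3); best=8820 via (B,hash)
  {BCDE}: card=3600; try (B,hash)→8640, (D,hash)→10320, (E,hash)→10920, (B,merge)→14090, (D,merge)→28720, (E,merge)→46620 …(+3); best=8640 via (B,hash)
  {ABCDE}: card=6000; try (B,hash)→13220, (D,hash)→15020, (A,hash)→16240, (E,hash)→17420, (B,merge)→24670, (D,merge)→49620 …(+6); best=13220 via (B,hash)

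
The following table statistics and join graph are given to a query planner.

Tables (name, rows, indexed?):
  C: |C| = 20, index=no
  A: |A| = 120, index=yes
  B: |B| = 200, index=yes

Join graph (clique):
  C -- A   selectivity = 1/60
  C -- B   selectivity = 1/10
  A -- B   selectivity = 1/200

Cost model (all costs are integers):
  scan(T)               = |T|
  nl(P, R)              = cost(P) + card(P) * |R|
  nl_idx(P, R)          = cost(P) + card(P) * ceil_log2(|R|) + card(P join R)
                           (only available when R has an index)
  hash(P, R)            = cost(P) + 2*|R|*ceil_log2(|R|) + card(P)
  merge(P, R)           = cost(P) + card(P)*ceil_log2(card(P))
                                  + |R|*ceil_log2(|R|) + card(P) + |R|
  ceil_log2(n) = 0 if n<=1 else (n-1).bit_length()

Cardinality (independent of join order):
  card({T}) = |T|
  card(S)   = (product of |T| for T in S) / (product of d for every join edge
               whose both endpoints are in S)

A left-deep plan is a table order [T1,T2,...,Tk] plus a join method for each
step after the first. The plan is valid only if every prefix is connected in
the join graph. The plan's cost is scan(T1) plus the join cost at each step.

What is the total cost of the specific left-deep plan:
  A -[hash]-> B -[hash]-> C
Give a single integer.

3760

step 1: scan A: cost=120, card=120
step 2: join B via hash
    card(P join B) = 120*200/(200) = 120
    cost = 120 + 2*200*8 + 120 = 3440
step 3: join C via hash
    card(P join C) = 120*20/(60*10) = 4
    cost = 3440 + 2*20*5 + 120 = 3760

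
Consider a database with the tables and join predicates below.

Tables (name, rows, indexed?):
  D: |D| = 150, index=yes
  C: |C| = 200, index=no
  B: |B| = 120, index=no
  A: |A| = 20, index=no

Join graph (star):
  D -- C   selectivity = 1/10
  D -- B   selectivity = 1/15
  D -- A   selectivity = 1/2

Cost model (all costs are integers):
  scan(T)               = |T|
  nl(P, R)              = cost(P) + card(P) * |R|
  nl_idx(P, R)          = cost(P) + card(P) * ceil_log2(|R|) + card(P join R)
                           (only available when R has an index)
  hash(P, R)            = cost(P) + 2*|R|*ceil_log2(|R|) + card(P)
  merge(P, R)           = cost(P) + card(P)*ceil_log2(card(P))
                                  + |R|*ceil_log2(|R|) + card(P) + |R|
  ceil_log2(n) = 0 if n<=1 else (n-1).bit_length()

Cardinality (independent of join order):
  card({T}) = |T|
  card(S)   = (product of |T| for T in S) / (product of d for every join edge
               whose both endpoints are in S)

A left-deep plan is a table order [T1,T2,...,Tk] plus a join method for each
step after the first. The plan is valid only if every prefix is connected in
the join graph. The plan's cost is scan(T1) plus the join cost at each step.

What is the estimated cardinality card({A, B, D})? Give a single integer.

12000

Tables in S: A(20), B(120), D(150)
Edges inside S: D-B(d=15), D-A(d=2)
numerator = 20 * 120 * 150 = 360000
denominator = 15 * 2 = 30
card(S) = 360000 / 30 = 12000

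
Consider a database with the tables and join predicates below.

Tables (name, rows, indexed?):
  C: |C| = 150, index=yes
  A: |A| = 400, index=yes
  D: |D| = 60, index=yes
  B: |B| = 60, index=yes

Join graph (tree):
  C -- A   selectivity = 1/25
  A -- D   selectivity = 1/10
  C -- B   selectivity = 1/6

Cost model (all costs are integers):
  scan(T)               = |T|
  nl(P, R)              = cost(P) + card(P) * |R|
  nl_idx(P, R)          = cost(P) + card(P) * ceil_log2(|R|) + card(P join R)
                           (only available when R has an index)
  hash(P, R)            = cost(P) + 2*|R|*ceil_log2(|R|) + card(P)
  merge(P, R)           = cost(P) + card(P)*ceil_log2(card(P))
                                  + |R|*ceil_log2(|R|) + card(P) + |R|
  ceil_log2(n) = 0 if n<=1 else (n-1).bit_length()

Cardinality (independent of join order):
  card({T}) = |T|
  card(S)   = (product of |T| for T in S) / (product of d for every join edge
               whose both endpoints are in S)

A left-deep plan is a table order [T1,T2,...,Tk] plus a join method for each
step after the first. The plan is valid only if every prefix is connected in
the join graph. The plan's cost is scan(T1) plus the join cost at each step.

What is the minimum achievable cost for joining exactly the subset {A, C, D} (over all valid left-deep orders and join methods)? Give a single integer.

Selinger DP over subsets of {A,C,D}:
  {C}: scan cost=150, card=150
  {A}: scan cost=400, card=400
  {D}: scan cost=60, card=60
  {AC}: card=2400; try (C,hash)→3200, (A,nl_idx)→3900, (A,merge)→5500, (C,merge)→5750, (C,nl_idx)→6000, (A,hash)→7500 …(+2); best=3200 via (C,hash)
  {AD}: card=2400; try (D,hash)→1520, (A,nl_idx)→3000, (A,merge)→4480, (D,merge)→4820, (D,nl_idx)→5200, (A,hash)→7320 …(+2); best=1520 via (D,hash)
  {ACD}: card=14400; try (D,hash)→6320, (C,hash)→6320, (D,nl_idx)→32000, (C,merge)→34070, (D,merge)→34820, (C,nl_idx)→35120 …(+2); best=6320 via (D,hash)

6320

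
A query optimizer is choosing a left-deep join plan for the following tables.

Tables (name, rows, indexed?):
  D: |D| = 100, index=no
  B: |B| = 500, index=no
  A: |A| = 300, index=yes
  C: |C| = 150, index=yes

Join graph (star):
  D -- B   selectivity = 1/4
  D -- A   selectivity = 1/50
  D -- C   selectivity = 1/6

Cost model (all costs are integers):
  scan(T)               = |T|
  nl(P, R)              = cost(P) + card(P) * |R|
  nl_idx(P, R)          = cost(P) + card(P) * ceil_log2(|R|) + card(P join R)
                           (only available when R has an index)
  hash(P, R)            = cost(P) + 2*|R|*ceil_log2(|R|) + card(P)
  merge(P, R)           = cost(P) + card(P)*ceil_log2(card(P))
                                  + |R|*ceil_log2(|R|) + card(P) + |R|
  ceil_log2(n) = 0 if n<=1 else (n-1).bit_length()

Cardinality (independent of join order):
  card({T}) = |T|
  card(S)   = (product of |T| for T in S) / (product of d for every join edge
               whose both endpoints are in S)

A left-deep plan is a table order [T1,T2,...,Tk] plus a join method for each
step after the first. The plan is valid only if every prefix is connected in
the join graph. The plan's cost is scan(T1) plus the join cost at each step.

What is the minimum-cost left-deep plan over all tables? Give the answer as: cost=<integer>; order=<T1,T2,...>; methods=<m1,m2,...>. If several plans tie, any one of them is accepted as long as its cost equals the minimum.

Selinger DP (subsets sized 1..n):
  {D}: scan cost=100, card=100
  {B}: scan cost=500, card=500
  {A}: scan cost=300, card=300
  {C}: scan cost=150, card=150
  {BD}: card=12500; try (D,hash)→2400, (B,merge)→5900, (D,merge)→6300, (B,hash)→9200, (B,nl)→50100, (D,nl)→50500; best=2400 via (D,hash)
  {AD}: card=600; try (A,nl_idx)→1600, (D,hash)→2000, (A,merge)→3900, (D,merge)→4100, (A,hash)→5600, (A,nl)→30100 …(+1); best=1600 via (A,nl_idx)
  {CD}: card=2500; try (D,hash)→1700, (C,merge)→2250, (D,merge)→2300, (C,hash)→2600, (C,nl_idx)→3400, (C,nl)→15100 …(+1); best=1700 via (D,hash)
  {ABD}: card=75000; try (B,hash)→11200, (B,merge)→13200, (A,hash)→20300, (A,nl_idx)→189900, (A,merge)→192900, (B,nl)→301600 …(+1); best=11200 via (B,hash)
  {BCD}: card=312500; try (B,hash)→13200, (C,hash)→17300, (B,merge)→39200, (C,merge)→191250, (C,nl_idx)→414900, (B,nl)→1251700 …(+1); best=13200 via (B,hash)
  {ACD}: card=15000; try (C,hash)→4600, (C,merge)→9550, (A,hash)→9600, (C,nl_idx)→21400, (A,merge)→37200, (A,nl_idx)→39200 …(+2); best=4600 via (C,hash)
  {ABCD}: card=1875000; try (B,hash)→28600, (C,hash)→88600, (B,merge)→234600, (A,hash)→331100, (C,merge)→1362550, (C,nl_idx)→2486200 …(+5); best=28600 via (B,hash)

cost=28600; order=D,A,C,B; methods=nl_idx,hash,hash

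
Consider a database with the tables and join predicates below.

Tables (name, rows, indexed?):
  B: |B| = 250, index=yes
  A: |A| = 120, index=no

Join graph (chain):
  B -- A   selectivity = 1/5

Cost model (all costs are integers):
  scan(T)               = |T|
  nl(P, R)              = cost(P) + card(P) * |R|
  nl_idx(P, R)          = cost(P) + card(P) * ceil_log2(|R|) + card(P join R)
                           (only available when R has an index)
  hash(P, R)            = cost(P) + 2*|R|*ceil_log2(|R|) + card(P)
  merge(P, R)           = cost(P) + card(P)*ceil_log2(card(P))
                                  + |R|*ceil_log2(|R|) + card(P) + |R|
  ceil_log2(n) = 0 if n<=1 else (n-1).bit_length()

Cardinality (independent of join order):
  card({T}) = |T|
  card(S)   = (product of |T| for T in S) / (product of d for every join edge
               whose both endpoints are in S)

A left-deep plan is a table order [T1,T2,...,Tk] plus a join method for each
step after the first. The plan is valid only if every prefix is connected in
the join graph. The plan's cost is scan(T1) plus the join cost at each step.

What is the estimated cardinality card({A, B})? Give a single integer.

Tables in S: A(120), B(250)
Edges inside S: B-A(d=5)
numerator = 120 * 250 = 30000
denominator = 5 = 5
card(S) = 30000 / 5 = 6000

6000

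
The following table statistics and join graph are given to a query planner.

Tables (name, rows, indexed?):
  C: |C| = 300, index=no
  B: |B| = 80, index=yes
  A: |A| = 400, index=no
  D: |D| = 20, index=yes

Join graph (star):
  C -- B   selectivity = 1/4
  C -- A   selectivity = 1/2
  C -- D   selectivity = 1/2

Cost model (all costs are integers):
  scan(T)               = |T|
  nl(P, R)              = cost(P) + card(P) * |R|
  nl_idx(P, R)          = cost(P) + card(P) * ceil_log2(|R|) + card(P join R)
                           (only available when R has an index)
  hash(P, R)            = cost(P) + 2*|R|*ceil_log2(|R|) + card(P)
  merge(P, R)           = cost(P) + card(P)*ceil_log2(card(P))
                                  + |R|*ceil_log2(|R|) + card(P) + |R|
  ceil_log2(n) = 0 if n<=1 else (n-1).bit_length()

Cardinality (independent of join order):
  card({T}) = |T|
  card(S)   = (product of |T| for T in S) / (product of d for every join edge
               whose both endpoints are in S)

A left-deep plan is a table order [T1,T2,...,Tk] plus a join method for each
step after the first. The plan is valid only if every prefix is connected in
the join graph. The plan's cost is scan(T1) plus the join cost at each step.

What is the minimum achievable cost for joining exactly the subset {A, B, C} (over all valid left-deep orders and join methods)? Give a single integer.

Selinger DP over subsets of {A,B,C}:
  {C}: scan cost=300, card=300
  {B}: scan cost=80, card=80
  {A}: scan cost=400, card=400
  {BC}: card=6000; try (B,hash)→1720, (C,merge)→3720, (B,merge)→3940, (C,hash)→5560, (B,nl_idx)→8400, (C,nl)→24080 …(+1); best=1720 via (B,hash)
  {AC}: card=60000; try (C,hash)→6200, (A,merge)→7300, (C,merge)→7400, (A,hash)→7800, (A,nl)→120300, (C,nl)→120400; best=6200 via (C,hash)
  {ABC}: card=1200000; try (A,hash)→14920, (B,hash)→67320, (A,merge)→89720, (B,merge)→1026840, (B,nl_idx)→1626200, (A,nl)→2401720 …(+1); best=14920 via (A,hash)

14920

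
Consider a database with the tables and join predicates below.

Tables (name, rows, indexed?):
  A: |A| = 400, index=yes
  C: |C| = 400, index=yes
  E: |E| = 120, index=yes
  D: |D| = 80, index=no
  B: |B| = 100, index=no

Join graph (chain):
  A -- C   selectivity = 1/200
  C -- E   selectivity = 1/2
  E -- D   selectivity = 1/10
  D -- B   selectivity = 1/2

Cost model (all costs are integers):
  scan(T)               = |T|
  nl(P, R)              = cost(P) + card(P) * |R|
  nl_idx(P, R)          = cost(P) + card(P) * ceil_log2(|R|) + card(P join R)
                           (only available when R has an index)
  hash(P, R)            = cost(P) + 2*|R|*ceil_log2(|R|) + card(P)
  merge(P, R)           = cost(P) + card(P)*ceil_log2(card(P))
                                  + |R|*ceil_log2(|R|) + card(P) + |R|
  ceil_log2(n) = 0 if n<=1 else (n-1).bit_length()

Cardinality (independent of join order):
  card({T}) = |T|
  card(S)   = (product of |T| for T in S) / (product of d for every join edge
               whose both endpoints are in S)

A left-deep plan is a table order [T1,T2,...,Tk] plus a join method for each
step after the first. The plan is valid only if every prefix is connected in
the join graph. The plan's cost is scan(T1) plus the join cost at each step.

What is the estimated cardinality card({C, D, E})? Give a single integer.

Tables in S: C(400), D(80), E(120)
Edges inside S: C-E(d=2), E-D(d=10)
numerator = 400 * 80 * 120 = 3840000
denominator = 2 * 10 = 20
card(S) = 3840000 / 20 = 192000

192000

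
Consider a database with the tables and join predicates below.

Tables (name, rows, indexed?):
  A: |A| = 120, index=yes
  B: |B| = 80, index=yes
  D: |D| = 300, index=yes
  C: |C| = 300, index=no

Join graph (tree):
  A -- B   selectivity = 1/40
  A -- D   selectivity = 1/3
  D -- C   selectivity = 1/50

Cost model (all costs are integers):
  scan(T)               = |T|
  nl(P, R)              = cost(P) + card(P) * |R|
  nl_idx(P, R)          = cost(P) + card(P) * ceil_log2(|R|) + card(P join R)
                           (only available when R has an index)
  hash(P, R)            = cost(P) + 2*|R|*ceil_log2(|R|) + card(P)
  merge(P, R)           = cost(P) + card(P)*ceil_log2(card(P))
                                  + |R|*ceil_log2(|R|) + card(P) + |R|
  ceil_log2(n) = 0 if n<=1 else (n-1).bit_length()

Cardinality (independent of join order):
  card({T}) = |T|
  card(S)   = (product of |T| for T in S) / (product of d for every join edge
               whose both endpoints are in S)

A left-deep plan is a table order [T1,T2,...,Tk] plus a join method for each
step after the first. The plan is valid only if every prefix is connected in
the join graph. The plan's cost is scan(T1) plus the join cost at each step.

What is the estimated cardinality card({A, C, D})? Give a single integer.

Tables in S: A(120), C(300), D(300)
Edges inside S: A-D(d=3), D-C(d=50)
numerator = 120 * 300 * 300 = 10800000
denominator = 3 * 50 = 150
card(S) = 10800000 / 150 = 72000

72000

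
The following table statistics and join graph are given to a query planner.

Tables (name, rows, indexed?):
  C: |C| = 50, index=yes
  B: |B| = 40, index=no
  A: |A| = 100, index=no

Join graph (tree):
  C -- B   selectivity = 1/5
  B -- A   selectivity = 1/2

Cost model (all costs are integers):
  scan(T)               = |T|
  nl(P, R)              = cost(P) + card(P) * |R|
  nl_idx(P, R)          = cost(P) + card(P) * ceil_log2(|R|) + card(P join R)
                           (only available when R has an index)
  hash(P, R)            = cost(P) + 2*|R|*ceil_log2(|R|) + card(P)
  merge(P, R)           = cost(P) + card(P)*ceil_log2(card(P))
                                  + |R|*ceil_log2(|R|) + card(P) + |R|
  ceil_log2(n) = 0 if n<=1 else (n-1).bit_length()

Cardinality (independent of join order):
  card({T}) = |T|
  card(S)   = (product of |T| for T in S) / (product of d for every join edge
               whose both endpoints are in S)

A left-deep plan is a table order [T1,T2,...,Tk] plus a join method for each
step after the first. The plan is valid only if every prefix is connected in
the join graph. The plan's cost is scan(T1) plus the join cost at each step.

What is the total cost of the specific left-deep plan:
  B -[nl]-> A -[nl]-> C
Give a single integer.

104040

step 1: scan B: cost=40, card=40
step 2: join A via nl
    card(P join A) = 40*100/(2) = 2000
    cost = 40 + 40*100 = 4040
step 3: join C via nl
    card(P join C) = 2000*50/(5) = 20000
    cost = 4040 + 2000*50 = 104040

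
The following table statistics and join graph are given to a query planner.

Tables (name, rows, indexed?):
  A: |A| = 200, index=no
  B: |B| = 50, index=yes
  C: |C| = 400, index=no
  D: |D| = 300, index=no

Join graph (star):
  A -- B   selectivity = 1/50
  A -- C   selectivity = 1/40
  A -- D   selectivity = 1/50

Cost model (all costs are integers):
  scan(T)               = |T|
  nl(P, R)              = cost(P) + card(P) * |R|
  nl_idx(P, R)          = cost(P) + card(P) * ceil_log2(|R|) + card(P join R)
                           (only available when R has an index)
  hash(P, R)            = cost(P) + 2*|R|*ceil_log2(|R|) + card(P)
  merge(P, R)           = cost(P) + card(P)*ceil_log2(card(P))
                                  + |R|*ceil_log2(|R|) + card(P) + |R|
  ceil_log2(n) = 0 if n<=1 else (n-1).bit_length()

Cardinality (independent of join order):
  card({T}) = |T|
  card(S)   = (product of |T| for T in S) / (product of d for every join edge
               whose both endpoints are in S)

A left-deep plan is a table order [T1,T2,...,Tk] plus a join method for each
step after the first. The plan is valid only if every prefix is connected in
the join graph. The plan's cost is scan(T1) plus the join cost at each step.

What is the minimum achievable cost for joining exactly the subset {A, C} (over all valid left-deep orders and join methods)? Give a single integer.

Selinger DP over subsets of {A,C}:
  {A}: scan cost=200, card=200
  {C}: scan cost=400, card=400
  {AC}: card=2000; try (A,hash)→4000, (C,merge)→6000, (A,merge)→6200, (C,hash)→7600, (C,nl)→80200, (A,nl)→80400; best=4000 via (A,hash)

4000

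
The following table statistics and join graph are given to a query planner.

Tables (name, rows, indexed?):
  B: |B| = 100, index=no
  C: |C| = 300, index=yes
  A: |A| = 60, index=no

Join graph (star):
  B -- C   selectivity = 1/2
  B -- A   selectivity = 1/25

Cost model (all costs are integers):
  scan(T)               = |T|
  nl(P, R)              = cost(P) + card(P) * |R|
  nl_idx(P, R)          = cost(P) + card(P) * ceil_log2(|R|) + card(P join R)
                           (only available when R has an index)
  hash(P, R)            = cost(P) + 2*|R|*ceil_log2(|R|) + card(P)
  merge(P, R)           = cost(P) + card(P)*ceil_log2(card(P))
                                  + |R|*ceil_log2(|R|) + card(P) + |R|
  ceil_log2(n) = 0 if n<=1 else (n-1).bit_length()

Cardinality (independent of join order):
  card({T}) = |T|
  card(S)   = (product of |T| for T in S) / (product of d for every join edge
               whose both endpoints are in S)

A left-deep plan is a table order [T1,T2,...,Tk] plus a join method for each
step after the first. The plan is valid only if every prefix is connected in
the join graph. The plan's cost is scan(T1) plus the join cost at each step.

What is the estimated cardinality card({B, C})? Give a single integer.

Tables in S: B(100), C(300)
Edges inside S: B-C(d=2)
numerator = 100 * 300 = 30000
denominator = 2 = 2
card(S) = 30000 / 2 = 15000

15000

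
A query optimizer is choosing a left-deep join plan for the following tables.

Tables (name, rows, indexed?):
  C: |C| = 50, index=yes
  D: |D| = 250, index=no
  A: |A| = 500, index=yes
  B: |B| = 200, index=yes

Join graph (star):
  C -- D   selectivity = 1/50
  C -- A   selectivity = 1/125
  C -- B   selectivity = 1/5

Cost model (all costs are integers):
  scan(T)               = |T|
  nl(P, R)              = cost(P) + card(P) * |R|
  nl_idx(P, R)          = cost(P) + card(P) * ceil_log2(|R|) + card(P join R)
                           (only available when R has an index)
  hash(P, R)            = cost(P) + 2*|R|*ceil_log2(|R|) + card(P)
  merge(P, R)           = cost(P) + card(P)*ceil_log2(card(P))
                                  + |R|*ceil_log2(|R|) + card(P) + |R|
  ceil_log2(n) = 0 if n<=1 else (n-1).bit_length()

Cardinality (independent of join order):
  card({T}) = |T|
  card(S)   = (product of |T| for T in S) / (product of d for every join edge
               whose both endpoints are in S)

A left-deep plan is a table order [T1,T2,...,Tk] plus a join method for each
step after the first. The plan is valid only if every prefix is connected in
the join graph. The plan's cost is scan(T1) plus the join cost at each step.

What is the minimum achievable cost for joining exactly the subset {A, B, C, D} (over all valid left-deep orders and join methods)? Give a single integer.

8550

Selinger DP over subsets of {A,B,C,D}:
  {C}: scan cost=50, card=50
  {D}: scan cost=250, card=250
  {A}: scan cost=500, card=500
  {B}: scan cost=200, card=200
  {CD}: card=250; try (C,hash)→1100, (C,nl_idx)→2000, (D,merge)→2650, (C,merge)→2850, (D,hash)→4100, (D,nl)→12550 …(+1); best=1100 via (C,hash)
  {AC}: card=200; try (A,nl_idx)→700, (C,hash)→1600, (C,nl_idx)→3700, (A,merge)→5400, (C,merge)→5850, (A,hash)→9100 …(+2); best=700 via (A,nl_idx)
  {BC}: card=2000; try (C,hash)→1000, (B,merge)→2200, (C,merge)→2350, (B,nl_idx)→2450, (B,hash)→3300, (C,nl_idx)→3400 …(+2); best=1000 via (C,hash)
  {ACD}: card=1000; try (A,nl_idx)→4350, (D,merge)→4750, (D,hash)→4900, (A,merge)→8350, (A,hash)→10350, (D,nl)→50700 …(+1); best=4350 via (A,nl_idx)
  {BCD}: card=10000; try (B,hash)→4550, (B,merge)→5150, (D,hash)→7000, (B,nl_idx)→13100, (D,merge)→27250, (B,nl)→51100 …(+1); best=4550 via (B,hash)
  {ABC}: card=8000; try (B,hash)→4100, (B,merge)→4300, (B,nl_idx)→10300, (A,hash)→12000, (A,nl_idx)→27000, (A,merge)→30000 …(+2); best=4100 via (B,hash)
  {ABCD}: card=40000; try (B,hash)→8550, (D,hash)→16100, (B,merge)→17150, (A,hash)→23550, (B,nl_idx)→52350, (D,merge)→118350 …(+5); best=8550 via (B,hash)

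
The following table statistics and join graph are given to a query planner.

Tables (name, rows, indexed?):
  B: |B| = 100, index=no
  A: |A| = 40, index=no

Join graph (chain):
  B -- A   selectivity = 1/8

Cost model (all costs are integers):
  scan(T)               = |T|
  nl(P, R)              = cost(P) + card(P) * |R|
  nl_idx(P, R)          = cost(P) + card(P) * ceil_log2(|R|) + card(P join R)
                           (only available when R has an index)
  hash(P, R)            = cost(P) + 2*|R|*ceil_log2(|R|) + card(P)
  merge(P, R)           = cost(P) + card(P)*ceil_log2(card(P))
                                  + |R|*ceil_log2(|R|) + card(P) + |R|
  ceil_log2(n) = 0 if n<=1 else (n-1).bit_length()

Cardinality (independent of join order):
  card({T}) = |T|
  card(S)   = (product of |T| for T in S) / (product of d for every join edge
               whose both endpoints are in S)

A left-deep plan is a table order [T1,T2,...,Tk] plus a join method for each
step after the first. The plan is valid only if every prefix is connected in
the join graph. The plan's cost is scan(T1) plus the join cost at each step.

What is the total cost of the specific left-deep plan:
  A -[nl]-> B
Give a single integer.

4040

step 1: scan A: cost=40, card=40
step 2: join B via nl
    card(P join B) = 40*100/(8) = 500
    cost = 40 + 40*100 = 4040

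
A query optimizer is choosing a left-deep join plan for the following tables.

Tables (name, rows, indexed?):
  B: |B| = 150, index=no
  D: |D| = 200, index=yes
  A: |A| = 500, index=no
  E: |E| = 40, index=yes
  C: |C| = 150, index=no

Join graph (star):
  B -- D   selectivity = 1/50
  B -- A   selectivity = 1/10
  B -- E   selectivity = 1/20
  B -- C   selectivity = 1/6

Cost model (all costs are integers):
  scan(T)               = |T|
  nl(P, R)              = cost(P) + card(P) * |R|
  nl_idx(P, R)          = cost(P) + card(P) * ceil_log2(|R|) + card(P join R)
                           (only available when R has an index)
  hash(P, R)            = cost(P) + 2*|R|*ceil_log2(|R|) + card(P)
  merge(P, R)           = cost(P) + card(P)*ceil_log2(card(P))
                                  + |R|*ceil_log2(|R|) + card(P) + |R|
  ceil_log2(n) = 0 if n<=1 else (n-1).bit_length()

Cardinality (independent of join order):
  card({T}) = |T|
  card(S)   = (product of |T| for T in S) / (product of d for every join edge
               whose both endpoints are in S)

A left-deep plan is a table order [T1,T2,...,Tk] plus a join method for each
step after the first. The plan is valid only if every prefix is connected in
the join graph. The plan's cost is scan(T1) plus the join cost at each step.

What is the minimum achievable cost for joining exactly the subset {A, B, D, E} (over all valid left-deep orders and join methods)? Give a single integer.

13230

Selinger DP over subsets of {A,B,D,E}:
  {B}: scan cost=150, card=150
  {D}: scan cost=200, card=200
  {A}: scan cost=500, card=500
  {E}: scan cost=40, card=40
  {BD}: card=600; try (D,nl_idx)→1950, (B,hash)→2800, (D,merge)→3300, (B,merge)→3350, (D,hash)→3500, (D,nl)→30150 …(+1); best=1950 via (D,nl_idx)
  {AB}: card=7500; try (B,hash)→3400, (A,merge)→6500, (B,merge)→6850, (A,hash)→9300, (A,nl)→75150, (B,nl)→75500; best=3400 via (B,hash)
  {BE}: card=300; try (E,hash)→780, (E,nl_idx)→1350, (B,merge)→1670, (E,merge)→1780, (B,hash)→2480, (B,nl)→6040 …(+1); best=780 via (E,hash)
  {ABD}: card=30000; try (A,hash)→11550, (A,merge)→13550, (D,hash)→14100, (D,nl_idx)→93400, (D,merge)→110200, (A,nl)→301950 …(+1); best=11550 via (A,hash)
  {BDE}: card=1200; try (E,hash)→3030, (D,hash)→4280, (D,nl_idx)→4380, (D,merge)→5580, (E,nl_idx)→6750, (E,merge)→8830 …(+2); best=3030 via (E,hash)
  {ABE}: card=15000; try (A,merge)→8780, (A,hash)→10080, (E,hash)→11380, (E,nl_idx)→63400, (E,merge)→108680, (A,nl)→150780 …(+1); best=8780 via (A,merge)
  {ABDE}: card=60000; try (A,hash)→13230, (A,merge)→22430, (D,hash)→26980, (E,hash)→42030, (D,nl_idx)→188780, (D,merge)→235580 …(+5); best=13230 via (A,hash)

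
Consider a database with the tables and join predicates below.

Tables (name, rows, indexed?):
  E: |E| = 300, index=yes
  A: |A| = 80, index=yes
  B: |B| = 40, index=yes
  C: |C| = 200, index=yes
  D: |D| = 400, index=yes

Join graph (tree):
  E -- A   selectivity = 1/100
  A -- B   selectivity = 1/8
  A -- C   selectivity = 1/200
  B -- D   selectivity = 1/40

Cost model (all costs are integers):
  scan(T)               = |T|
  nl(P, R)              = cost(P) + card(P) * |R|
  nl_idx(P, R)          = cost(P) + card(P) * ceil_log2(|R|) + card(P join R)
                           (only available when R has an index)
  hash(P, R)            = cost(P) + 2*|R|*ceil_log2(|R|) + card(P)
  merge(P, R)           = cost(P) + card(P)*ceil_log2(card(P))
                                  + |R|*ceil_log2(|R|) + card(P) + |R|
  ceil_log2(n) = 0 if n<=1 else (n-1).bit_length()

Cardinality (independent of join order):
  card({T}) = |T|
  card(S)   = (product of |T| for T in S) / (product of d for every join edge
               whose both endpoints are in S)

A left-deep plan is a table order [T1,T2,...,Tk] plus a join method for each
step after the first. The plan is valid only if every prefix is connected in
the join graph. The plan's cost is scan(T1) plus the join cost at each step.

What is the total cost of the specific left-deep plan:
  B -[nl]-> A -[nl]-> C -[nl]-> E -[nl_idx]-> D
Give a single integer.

226040

step 1: scan B: cost=40, card=40
step 2: join A via nl
    card(P join A) = 40*80/(8) = 400
    cost = 40 + 40*80 = 3240
step 3: join C via nl
    card(P join C) = 400*200/(200) = 400
    cost = 3240 + 400*200 = 83240
step 4: join E via nl
    card(P join E) = 400*300/(100) = 1200
    cost = 83240 + 400*300 = 203240
step 5: join D via nl_idx
    card(P join D) = 1200*400/(40) = 12000
    cost = 203240 + 1200*9 + 12000 = 226040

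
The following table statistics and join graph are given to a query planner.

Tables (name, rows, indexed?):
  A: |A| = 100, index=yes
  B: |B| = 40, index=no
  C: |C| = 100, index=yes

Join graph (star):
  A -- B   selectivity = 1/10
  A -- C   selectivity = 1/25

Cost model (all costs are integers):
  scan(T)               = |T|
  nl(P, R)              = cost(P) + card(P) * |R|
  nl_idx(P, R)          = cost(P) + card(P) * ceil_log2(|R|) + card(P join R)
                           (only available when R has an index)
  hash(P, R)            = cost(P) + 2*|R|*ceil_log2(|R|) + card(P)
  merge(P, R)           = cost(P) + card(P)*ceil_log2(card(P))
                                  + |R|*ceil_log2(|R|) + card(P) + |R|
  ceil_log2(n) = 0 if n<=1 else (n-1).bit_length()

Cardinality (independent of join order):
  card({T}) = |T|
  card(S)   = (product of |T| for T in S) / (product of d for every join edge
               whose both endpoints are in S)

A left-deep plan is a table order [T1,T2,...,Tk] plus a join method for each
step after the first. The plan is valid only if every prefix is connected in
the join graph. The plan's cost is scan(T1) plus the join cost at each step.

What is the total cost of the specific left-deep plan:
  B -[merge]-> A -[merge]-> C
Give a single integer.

step 1: scan B: cost=40, card=40
step 2: join A via merge
    card(P join A) = 40*100/(10) = 400
    cost = 40 + 40*6 + 100*7 + 40 + 100 = 1120
step 3: join C via merge
    card(P join C) = 400*100/(25) = 1600
    cost = 1120 + 400*9 + 100*7 + 400 + 100 = 5920

5920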